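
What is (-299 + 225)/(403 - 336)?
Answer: -74/67 ≈ -1.1045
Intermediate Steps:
(-299 + 225)/(403 - 336) = -74/67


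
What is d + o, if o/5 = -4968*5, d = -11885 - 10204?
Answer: -146289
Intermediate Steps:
d = -22089
o = -124200 (o = 5*(-4968*5) = 5*(-207*120) = 5*(-24840) = -124200)
d + o = -22089 - 124200 = -146289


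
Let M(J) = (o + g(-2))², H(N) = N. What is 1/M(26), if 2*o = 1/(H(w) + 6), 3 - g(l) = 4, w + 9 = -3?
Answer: 144/169 ≈ 0.85207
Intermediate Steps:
w = -12 (w = -9 - 3 = -12)
g(l) = -1 (g(l) = 3 - 1*4 = 3 - 4 = -1)
o = -1/12 (o = 1/(2*(-12 + 6)) = (½)/(-6) = (½)*(-⅙) = -1/12 ≈ -0.083333)
M(J) = 169/144 (M(J) = (-1/12 - 1)² = (-13/12)² = 169/144)
1/M(26) = 1/(169/144) = 144/169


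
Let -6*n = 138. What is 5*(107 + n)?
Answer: 420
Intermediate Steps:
n = -23 (n = -⅙*138 = -23)
5*(107 + n) = 5*(107 - 23) = 5*84 = 420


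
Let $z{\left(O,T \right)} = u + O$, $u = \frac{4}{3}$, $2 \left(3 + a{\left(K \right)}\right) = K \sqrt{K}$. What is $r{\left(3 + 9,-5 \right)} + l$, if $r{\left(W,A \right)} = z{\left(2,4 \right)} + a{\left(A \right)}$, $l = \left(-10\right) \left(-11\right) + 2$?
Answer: $\frac{337}{3} - \frac{5 i \sqrt{5}}{2} \approx 112.33 - 5.5902 i$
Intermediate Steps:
$a{\left(K \right)} = -3 + \frac{K^{\frac{3}{2}}}{2}$ ($a{\left(K \right)} = -3 + \frac{K \sqrt{K}}{2} = -3 + \frac{K^{\frac{3}{2}}}{2}$)
$l = 112$ ($l = 110 + 2 = 112$)
$u = \frac{4}{3}$ ($u = 4 \cdot \frac{1}{3} = \frac{4}{3} \approx 1.3333$)
$z{\left(O,T \right)} = \frac{4}{3} + O$
$r{\left(W,A \right)} = \frac{1}{3} + \frac{A^{\frac{3}{2}}}{2}$ ($r{\left(W,A \right)} = \left(\frac{4}{3} + 2\right) + \left(-3 + \frac{A^{\frac{3}{2}}}{2}\right) = \frac{10}{3} + \left(-3 + \frac{A^{\frac{3}{2}}}{2}\right) = \frac{1}{3} + \frac{A^{\frac{3}{2}}}{2}$)
$r{\left(3 + 9,-5 \right)} + l = \left(\frac{1}{3} + \frac{\left(-5\right)^{\frac{3}{2}}}{2}\right) + 112 = \left(\frac{1}{3} + \frac{\left(-5\right) i \sqrt{5}}{2}\right) + 112 = \left(\frac{1}{3} - \frac{5 i \sqrt{5}}{2}\right) + 112 = \frac{337}{3} - \frac{5 i \sqrt{5}}{2}$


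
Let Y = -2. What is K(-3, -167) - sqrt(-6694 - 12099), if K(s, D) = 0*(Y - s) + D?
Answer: -167 - I*sqrt(18793) ≈ -167.0 - 137.09*I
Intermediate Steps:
K(s, D) = D (K(s, D) = 0*(-2 - s) + D = 0 + D = D)
K(-3, -167) - sqrt(-6694 - 12099) = -167 - sqrt(-6694 - 12099) = -167 - sqrt(-18793) = -167 - I*sqrt(18793)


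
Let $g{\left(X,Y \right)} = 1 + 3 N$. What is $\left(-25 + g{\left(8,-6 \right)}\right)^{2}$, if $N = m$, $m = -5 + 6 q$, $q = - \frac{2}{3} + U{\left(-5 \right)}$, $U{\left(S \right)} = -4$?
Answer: $15129$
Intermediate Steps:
$q = - \frac{14}{3}$ ($q = - \frac{2}{3} - 4 = - \frac{14}{3} \approx -4.6667$)
$m = -33$ ($m = -5 + 6 \left(- \frac{14}{3}\right) = -5 - 28 = -33$)
$N = -33$
$g{\left(X,Y \right)} = -98$ ($g{\left(X,Y \right)} = 1 + 3 \left(-33\right) = 1 - 99 = -98$)
$\left(-25 + g{\left(8,-6 \right)}\right)^{2} = \left(-25 - 98\right)^{2} = \left(-123\right)^{2} = 15129$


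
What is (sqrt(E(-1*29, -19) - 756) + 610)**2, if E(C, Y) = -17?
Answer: (610 + I*sqrt(773))**2 ≈ 3.7133e+5 + 33920.0*I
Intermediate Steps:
(sqrt(E(-1*29, -19) - 756) + 610)**2 = (sqrt(-17 - 756) + 610)**2 = (sqrt(-773) + 610)**2 = (I*sqrt(773) + 610)**2 = (610 + I*sqrt(773))**2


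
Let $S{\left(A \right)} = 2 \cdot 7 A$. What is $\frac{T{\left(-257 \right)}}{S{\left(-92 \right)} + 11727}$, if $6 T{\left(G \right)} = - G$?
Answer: $\frac{257}{62634} \approx 0.0041032$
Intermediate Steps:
$T{\left(G \right)} = - \frac{G}{6}$ ($T{\left(G \right)} = \frac{\left(-1\right) G}{6} = - \frac{G}{6}$)
$S{\left(A \right)} = 14 A$
$\frac{T{\left(-257 \right)}}{S{\left(-92 \right)} + 11727} = \frac{\left(- \frac{1}{6}\right) \left(-257\right)}{14 \left(-92\right) + 11727} = \frac{257}{6 \left(-1288 + 11727\right)} = \frac{257}{6 \cdot 10439} = \frac{257}{6} \cdot \frac{1}{10439} = \frac{257}{62634}$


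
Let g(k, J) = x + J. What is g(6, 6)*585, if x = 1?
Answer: 4095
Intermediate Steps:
g(k, J) = 1 + J
g(6, 6)*585 = (1 + 6)*585 = 7*585 = 4095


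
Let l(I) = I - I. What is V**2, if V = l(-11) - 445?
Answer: 198025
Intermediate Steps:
l(I) = 0
V = -445 (V = 0 - 445 = -445)
V**2 = (-445)**2 = 198025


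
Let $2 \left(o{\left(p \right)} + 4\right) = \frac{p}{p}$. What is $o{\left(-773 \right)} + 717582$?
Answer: $\frac{1435157}{2} \approx 7.1758 \cdot 10^{5}$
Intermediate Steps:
$o{\left(p \right)} = - \frac{7}{2}$ ($o{\left(p \right)} = -4 + \frac{p \frac{1}{p}}{2} = -4 + \frac{1}{2} \cdot 1 = -4 + \frac{1}{2} = - \frac{7}{2}$)
$o{\left(-773 \right)} + 717582 = - \frac{7}{2} + 717582 = \frac{1435157}{2}$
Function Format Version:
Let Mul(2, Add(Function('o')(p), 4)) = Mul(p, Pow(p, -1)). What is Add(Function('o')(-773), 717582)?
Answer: Rational(1435157, 2) ≈ 7.1758e+5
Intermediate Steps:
Function('o')(p) = Rational(-7, 2) (Function('o')(p) = Add(-4, Mul(Rational(1, 2), Mul(p, Pow(p, -1)))) = Add(-4, Mul(Rational(1, 2), 1)) = Add(-4, Rational(1, 2)) = Rational(-7, 2))
Add(Function('o')(-773), 717582) = Add(Rational(-7, 2), 717582) = Rational(1435157, 2)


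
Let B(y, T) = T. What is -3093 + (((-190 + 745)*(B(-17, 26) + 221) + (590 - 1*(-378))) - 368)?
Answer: 134592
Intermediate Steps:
-3093 + (((-190 + 745)*(B(-17, 26) + 221) + (590 - 1*(-378))) - 368) = -3093 + (((-190 + 745)*(26 + 221) + (590 - 1*(-378))) - 368) = -3093 + ((555*247 + (590 + 378)) - 368) = -3093 + ((137085 + 968) - 368) = -3093 + (138053 - 368) = -3093 + 137685 = 134592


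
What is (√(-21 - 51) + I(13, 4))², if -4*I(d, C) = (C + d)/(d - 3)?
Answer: (17 - 240*I*√2)²/1600 ≈ -71.819 - 7.2125*I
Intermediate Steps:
I(d, C) = -(C + d)/(4*(-3 + d)) (I(d, C) = -(C + d)/(4*(d - 3)) = -(C + d)/(4*(-3 + d)))
(√(-21 - 51) + I(13, 4))² = (√(-21 - 51) + (-1*4 - 1*13)/(4*(-3 + 13)))² = (√(-72) + (¼)*(-4 - 13)/10)² = (6*I*√2 + (¼)*(⅒)*(-17))² = (6*I*√2 - 17/40)² = (-17/40 + 6*I*√2)²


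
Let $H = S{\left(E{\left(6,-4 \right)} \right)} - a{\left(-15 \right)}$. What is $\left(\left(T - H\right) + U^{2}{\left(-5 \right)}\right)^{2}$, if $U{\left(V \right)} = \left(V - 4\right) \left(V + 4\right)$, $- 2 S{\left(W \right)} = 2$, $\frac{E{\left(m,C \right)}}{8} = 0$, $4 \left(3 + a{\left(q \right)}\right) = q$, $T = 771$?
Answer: $\frac{11458225}{16} \approx 7.1614 \cdot 10^{5}$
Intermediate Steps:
$a{\left(q \right)} = -3 + \frac{q}{4}$
$E{\left(m,C \right)} = 0$ ($E{\left(m,C \right)} = 8 \cdot 0 = 0$)
$S{\left(W \right)} = -1$ ($S{\left(W \right)} = \left(- \frac{1}{2}\right) 2 = -1$)
$U{\left(V \right)} = \left(-4 + V\right) \left(4 + V\right)$
$H = \frac{23}{4}$ ($H = -1 - \left(-3 + \frac{1}{4} \left(-15\right)\right) = -1 - \left(-3 - \frac{15}{4}\right) = -1 - - \frac{27}{4} = -1 + \frac{27}{4} = \frac{23}{4} \approx 5.75$)
$\left(\left(T - H\right) + U^{2}{\left(-5 \right)}\right)^{2} = \left(\left(771 - \frac{23}{4}\right) + \left(-16 + \left(-5\right)^{2}\right)^{2}\right)^{2} = \left(\left(771 - \frac{23}{4}\right) + \left(-16 + 25\right)^{2}\right)^{2} = \left(\frac{3061}{4} + 9^{2}\right)^{2} = \left(\frac{3061}{4} + 81\right)^{2} = \left(\frac{3385}{4}\right)^{2} = \frac{11458225}{16}$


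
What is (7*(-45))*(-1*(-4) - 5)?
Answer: 315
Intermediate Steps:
(7*(-45))*(-1*(-4) - 5) = -315*(4 - 5) = -315*(-1) = 315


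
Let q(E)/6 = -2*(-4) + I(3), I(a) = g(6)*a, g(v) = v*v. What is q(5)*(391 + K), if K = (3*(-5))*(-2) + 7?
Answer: 297888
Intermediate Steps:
g(v) = v²
I(a) = 36*a (I(a) = 6²*a = 36*a)
q(E) = 696 (q(E) = 6*(-2*(-4) + 36*3) = 6*(8 + 108) = 6*116 = 696)
K = 37 (K = -15*(-2) + 7 = 30 + 7 = 37)
q(5)*(391 + K) = 696*(391 + 37) = 696*428 = 297888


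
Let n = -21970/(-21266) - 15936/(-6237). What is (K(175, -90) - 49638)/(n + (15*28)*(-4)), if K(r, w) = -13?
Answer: 156797907651/5294110207 ≈ 29.617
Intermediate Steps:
n = 11331473/3158001 (n = -21970*(-1/21266) - 15936*(-1/6237) = 10985/10633 + 5312/2079 = 11331473/3158001 ≈ 3.5882)
(K(175, -90) - 49638)/(n + (15*28)*(-4)) = (-13 - 49638)/(11331473/3158001 + (15*28)*(-4)) = -49651/(11331473/3158001 + 420*(-4)) = -49651/(11331473/3158001 - 1680) = -49651/(-5294110207/3158001) = -49651*(-3158001/5294110207) = 156797907651/5294110207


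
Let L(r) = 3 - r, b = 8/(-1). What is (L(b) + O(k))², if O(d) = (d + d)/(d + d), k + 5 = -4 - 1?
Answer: 144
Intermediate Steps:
b = -8 (b = 8*(-1) = -8)
k = -10 (k = -5 + (-4 - 1) = -5 - 5 = -10)
O(d) = 1 (O(d) = (2*d)/((2*d)) = (2*d)*(1/(2*d)) = 1)
(L(b) + O(k))² = ((3 - 1*(-8)) + 1)² = ((3 + 8) + 1)² = (11 + 1)² = 12² = 144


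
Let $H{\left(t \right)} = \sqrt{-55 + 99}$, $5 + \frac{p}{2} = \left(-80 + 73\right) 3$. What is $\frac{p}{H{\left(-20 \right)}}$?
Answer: $- \frac{26 \sqrt{11}}{11} \approx -7.8393$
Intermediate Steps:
$p = -52$ ($p = -10 + 2 \left(-80 + 73\right) 3 = -10 + 2 \left(\left(-7\right) 3\right) = -10 + 2 \left(-21\right) = -10 - 42 = -52$)
$H{\left(t \right)} = 2 \sqrt{11}$ ($H{\left(t \right)} = \sqrt{44} = 2 \sqrt{11}$)
$\frac{p}{H{\left(-20 \right)}} = - \frac{52}{2 \sqrt{11}} = - 52 \frac{\sqrt{11}}{22} = - \frac{26 \sqrt{11}}{11}$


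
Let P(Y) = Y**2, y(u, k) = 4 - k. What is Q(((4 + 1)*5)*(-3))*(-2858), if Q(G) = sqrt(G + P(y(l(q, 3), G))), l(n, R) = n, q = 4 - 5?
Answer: -2858*sqrt(6166) ≈ -2.2442e+5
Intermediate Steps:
q = -1
Q(G) = sqrt(G + (4 - G)**2)
Q(((4 + 1)*5)*(-3))*(-2858) = sqrt(((4 + 1)*5)*(-3) + (-4 + ((4 + 1)*5)*(-3))**2)*(-2858) = sqrt((5*5)*(-3) + (-4 + (5*5)*(-3))**2)*(-2858) = sqrt(25*(-3) + (-4 + 25*(-3))**2)*(-2858) = sqrt(-75 + (-4 - 75)**2)*(-2858) = sqrt(-75 + (-79)**2)*(-2858) = sqrt(-75 + 6241)*(-2858) = sqrt(6166)*(-2858) = -2858*sqrt(6166)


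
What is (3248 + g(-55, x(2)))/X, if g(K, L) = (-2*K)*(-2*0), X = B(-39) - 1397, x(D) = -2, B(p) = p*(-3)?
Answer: -203/80 ≈ -2.5375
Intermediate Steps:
B(p) = -3*p
X = -1280 (X = -3*(-39) - 1397 = 117 - 1397 = -1280)
g(K, L) = 0 (g(K, L) = -2*K*0 = 0)
(3248 + g(-55, x(2)))/X = (3248 + 0)/(-1280) = 3248*(-1/1280) = -203/80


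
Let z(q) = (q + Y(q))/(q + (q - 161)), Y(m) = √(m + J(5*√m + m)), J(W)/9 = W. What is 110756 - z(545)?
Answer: 102891779/929 - √(5450 + 45*√545)/929 ≈ 1.1076e+5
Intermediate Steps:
J(W) = 9*W
Y(m) = √(10*m + 45*√m) (Y(m) = √(m + 9*(5*√m + m)) = √(m + 9*(m + 5*√m)) = √(m + (9*m + 45*√m)) = √(10*m + 45*√m))
z(q) = (q + √(10*q + 45*√q))/(-161 + 2*q) (z(q) = (q + √(10*q + 45*√q))/(q + (q - 161)) = (q + √(10*q + 45*√q))/(q + (-161 + q)) = (q + √(10*q + 45*√q))/(-161 + 2*q))
110756 - z(545) = 110756 - (545 + √(10*545 + 45*√545))/(-161 + 2*545) = 110756 - (545 + √(5450 + 45*√545))/(-161 + 1090) = 110756 - (545 + √(5450 + 45*√545))/929 = 110756 - (545/929 + √(5450 + 45*√545)/929) = 110756 + (-545/929 - √(5450 + 45*√545)/929) = 102891779/929 - √(5450 + 45*√545)/929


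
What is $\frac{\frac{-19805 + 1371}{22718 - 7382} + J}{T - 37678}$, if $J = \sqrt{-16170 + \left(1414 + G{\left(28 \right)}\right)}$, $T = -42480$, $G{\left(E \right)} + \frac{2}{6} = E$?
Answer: $\frac{709}{47280888} - \frac{i \sqrt{132555}}{240474} \approx 1.4995 \cdot 10^{-5} - 0.001514 i$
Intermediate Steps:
$G{\left(E \right)} = - \frac{1}{3} + E$
$J = \frac{i \sqrt{132555}}{3}$ ($J = \sqrt{-16170 + \left(1414 + \left(- \frac{1}{3} + 28\right)\right)} = \sqrt{-16170 + \left(1414 + \frac{83}{3}\right)} = \sqrt{-16170 + \frac{4325}{3}} = \sqrt{- \frac{44185}{3}} = \frac{i \sqrt{132555}}{3} \approx 121.36 i$)
$\frac{\frac{-19805 + 1371}{22718 - 7382} + J}{T - 37678} = \frac{\frac{-19805 + 1371}{22718 - 7382} + \frac{i \sqrt{132555}}{3}}{-42480 - 37678} = \frac{- \frac{18434}{15336} + \frac{i \sqrt{132555}}{3}}{-80158} = \left(\left(-18434\right) \frac{1}{15336} + \frac{i \sqrt{132555}}{3}\right) \left(- \frac{1}{80158}\right) = \left(- \frac{9217}{7668} + \frac{i \sqrt{132555}}{3}\right) \left(- \frac{1}{80158}\right) = \frac{709}{47280888} - \frac{i \sqrt{132555}}{240474}$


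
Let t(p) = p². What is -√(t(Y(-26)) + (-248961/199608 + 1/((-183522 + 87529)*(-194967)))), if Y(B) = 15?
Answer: -√1070873315162310705541920045026/69180684871212 ≈ -14.958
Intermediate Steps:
-√(t(Y(-26)) + (-248961/199608 + 1/((-183522 + 87529)*(-194967)))) = -√(15² + (-248961/199608 + 1/((-183522 + 87529)*(-194967)))) = -√(225 + (-248961*1/199608 - 1/194967/(-95993))) = -√(225 + (-82987/66536 - 1/95993*(-1/194967))) = -√(225 + (-82987/66536 + 1/18715467231)) = -√(225 - 1553140479032461/1245252327681816) = -√(278628633249376139/1245252327681816) = -√1070873315162310705541920045026/69180684871212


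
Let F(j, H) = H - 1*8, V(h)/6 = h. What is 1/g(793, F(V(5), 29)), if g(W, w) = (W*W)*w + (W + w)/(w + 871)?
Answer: 446/5889800141 ≈ 7.5724e-8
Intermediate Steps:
V(h) = 6*h
F(j, H) = -8 + H (F(j, H) = H - 8 = -8 + H)
g(W, w) = w*W² + (W + w)/(871 + w) (g(W, w) = W²*w + (W + w)/(871 + w) = w*W² + (W + w)/(871 + w))
1/g(793, F(V(5), 29)) = 1/((793 + (-8 + 29) + 793²*(-8 + 29)² + 871*(-8 + 29)*793²)/(871 + (-8 + 29))) = 1/((793 + 21 + 628849*21² + 871*21*628849)/(871 + 21)) = 1/((793 + 21 + 628849*441 + 11502277059)/892) = 1/((793 + 21 + 277322409 + 11502277059)/892) = 1/((1/892)*11779600282) = 1/(5889800141/446) = 446/5889800141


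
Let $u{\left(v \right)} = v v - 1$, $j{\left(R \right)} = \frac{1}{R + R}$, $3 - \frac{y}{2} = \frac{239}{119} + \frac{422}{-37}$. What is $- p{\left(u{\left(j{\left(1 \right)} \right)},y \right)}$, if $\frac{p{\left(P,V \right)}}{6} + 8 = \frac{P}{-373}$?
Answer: $\frac{35799}{746} \approx 47.988$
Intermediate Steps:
$y = \frac{109168}{4403}$ ($y = 6 - 2 \left(\frac{239}{119} + \frac{422}{-37}\right) = 6 - 2 \left(239 \cdot \frac{1}{119} + 422 \left(- \frac{1}{37}\right)\right) = 6 - 2 \left(\frac{239}{119} - \frac{422}{37}\right) = 6 - - \frac{82750}{4403} = 6 + \frac{82750}{4403} = \frac{109168}{4403} \approx 24.794$)
$j{\left(R \right)} = \frac{1}{2 R}$
$u{\left(v \right)} = -1 + v^{2}$ ($u{\left(v \right)} = v^{2} - 1 = -1 + v^{2}$)
$p{\left(P,V \right)} = -48 - \frac{6 P}{373}$ ($p{\left(P,V \right)} = -48 + 6 \frac{P}{-373} = -48 + 6 P \left(- \frac{1}{373}\right) = -48 + 6 \left(- \frac{P}{373}\right) = -48 - \frac{6 P}{373}$)
$- p{\left(u{\left(j{\left(1 \right)} \right)},y \right)} = - (-48 - \frac{6 \left(-1 + \left(\frac{1}{2 \cdot 1}\right)^{2}\right)}{373}) = - (-48 - \frac{6 \left(-1 + \left(\frac{1}{2} \cdot 1\right)^{2}\right)}{373}) = - (-48 - \frac{6 \left(-1 + \left(\frac{1}{2}\right)^{2}\right)}{373}) = - (-48 - \frac{6 \left(-1 + \frac{1}{4}\right)}{373}) = - (-48 - - \frac{9}{746}) = - (-48 + \frac{9}{746}) = \left(-1\right) \left(- \frac{35799}{746}\right) = \frac{35799}{746}$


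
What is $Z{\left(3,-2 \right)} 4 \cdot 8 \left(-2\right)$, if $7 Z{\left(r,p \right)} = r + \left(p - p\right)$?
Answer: $- \frac{192}{7} \approx -27.429$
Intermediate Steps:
$Z{\left(r,p \right)} = \frac{r}{7}$ ($Z{\left(r,p \right)} = \frac{r + \left(p - p\right)}{7} = \frac{r + 0}{7} = \frac{r}{7}$)
$Z{\left(3,-2 \right)} 4 \cdot 8 \left(-2\right) = \frac{1}{7} \cdot 3 \cdot 4 \cdot 8 \left(-2\right) = \frac{3}{7} \cdot 4 \cdot 8 \left(-2\right) = \frac{12}{7} \cdot 8 \left(-2\right) = \frac{96}{7} \left(-2\right) = - \frac{192}{7}$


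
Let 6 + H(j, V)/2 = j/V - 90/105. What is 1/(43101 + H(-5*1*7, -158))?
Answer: 553/23827514 ≈ 2.3208e-5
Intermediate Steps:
H(j, V) = -96/7 + 2*j/V (H(j, V) = -12 + 2*(j/V - 90/105) = -12 + 2*(j/V - 90*1/105) = -12 + 2*(j/V - 6/7) = -12 + 2*(-6/7 + j/V) = -12 + (-12/7 + 2*j/V) = -96/7 + 2*j/V)
1/(43101 + H(-5*1*7, -158)) = 1/(43101 + (-96/7 + 2*(-5*1*7)/(-158))) = 1/(43101 + (-96/7 + 2*(-5*7)*(-1/158))) = 1/(43101 + (-96/7 + 2*(-35)*(-1/158))) = 1/(43101 + (-96/7 + 35/79)) = 1/(43101 - 7339/553) = 1/(23827514/553) = 553/23827514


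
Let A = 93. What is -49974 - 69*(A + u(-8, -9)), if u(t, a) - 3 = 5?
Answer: -56943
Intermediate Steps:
u(t, a) = 8 (u(t, a) = 3 + 5 = 8)
-49974 - 69*(A + u(-8, -9)) = -49974 - 69*(93 + 8) = -49974 - 69*101 = -49974 - 6969 = -56943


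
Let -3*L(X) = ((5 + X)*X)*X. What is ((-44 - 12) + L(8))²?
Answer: 1000000/9 ≈ 1.1111e+5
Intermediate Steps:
L(X) = -X²*(5 + X)/3 (L(X) = -(5 + X)*X*X/3 = -X*(5 + X)*X/3 = -X²*(5 + X)/3)
((-44 - 12) + L(8))² = ((-44 - 12) + (⅓)*8²*(-5 - 1*8))² = (-56 + (⅓)*64*(-5 - 8))² = (-56 + (⅓)*64*(-13))² = (-56 - 832/3)² = (-1000/3)² = 1000000/9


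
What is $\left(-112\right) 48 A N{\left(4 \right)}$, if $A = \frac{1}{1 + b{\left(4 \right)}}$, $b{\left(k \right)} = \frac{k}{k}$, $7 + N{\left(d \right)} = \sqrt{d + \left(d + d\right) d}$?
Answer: $2688$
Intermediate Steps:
$N{\left(d \right)} = -7 + \sqrt{d + 2 d^{2}}$ ($N{\left(d \right)} = -7 + \sqrt{d + \left(d + d\right) d} = -7 + \sqrt{d + 2 d d} = -7 + \sqrt{d + 2 d^{2}}$)
$b{\left(k \right)} = 1$
$A = \frac{1}{2}$ ($A = \frac{1}{1 + 1} = \frac{1}{2} \approx 0.5$)
$\left(-112\right) 48 A N{\left(4 \right)} = \left(-112\right) 48 \frac{-7 + \sqrt{4 \left(1 + 2 \cdot 4\right)}}{2} = - 5376 \frac{-7 + \sqrt{4 \left(1 + 8\right)}}{2} = - 5376 \frac{-7 + \sqrt{4 \cdot 9}}{2} = - 5376 \frac{-7 + \sqrt{36}}{2} = - 5376 \frac{-7 + 6}{2} = - 5376 \cdot \frac{1}{2} \left(-1\right) = \left(-5376\right) \left(- \frac{1}{2}\right) = 2688$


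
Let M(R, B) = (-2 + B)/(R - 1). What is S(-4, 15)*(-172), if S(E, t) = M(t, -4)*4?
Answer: 2064/7 ≈ 294.86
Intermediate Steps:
M(R, B) = (-2 + B)/(-1 + R)
S(E, t) = -24/(-1 + t) (S(E, t) = ((-2 - 4)/(-1 + t))*4 = (-6/(-1 + t))*4 = -6/(-1 + t)*4 = -24/(-1 + t))
S(-4, 15)*(-172) = -24/(-1 + 15)*(-172) = -24/14*(-172) = -24*1/14*(-172) = -12/7*(-172) = 2064/7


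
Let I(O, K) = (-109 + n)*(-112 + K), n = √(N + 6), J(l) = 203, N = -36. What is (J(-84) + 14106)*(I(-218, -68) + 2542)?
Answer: 317116058 - 2575620*I*√30 ≈ 3.1712e+8 - 1.4107e+7*I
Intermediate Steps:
n = I*√30 (n = √(-36 + 6) = √(-30) = I*√30 ≈ 5.4772*I)
I(O, K) = (-112 + K)*(-109 + I*√30) (I(O, K) = (-109 + I*√30)*(-112 + K) = (-112 + K)*(-109 + I*√30))
(J(-84) + 14106)*(I(-218, -68) + 2542) = (203 + 14106)*((12208 - 109*(-68) - 112*I*√30 + I*(-68)*√30) + 2542) = 14309*((12208 + 7412 - 112*I*√30 - 68*I*√30) + 2542) = 14309*((19620 - 180*I*√30) + 2542) = 14309*(22162 - 180*I*√30) = 317116058 - 2575620*I*√30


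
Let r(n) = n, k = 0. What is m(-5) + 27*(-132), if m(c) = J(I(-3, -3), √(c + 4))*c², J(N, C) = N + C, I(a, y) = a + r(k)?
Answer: -3639 + 25*I ≈ -3639.0 + 25.0*I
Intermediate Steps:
I(a, y) = a (I(a, y) = a + 0 = a)
J(N, C) = C + N
m(c) = c²*(-3 + √(4 + c)) (m(c) = (√(c + 4) - 3)*c² = (√(4 + c) - 3)*c² = (-3 + √(4 + c))*c² = c²*(-3 + √(4 + c)))
m(-5) + 27*(-132) = (-5)²*(-3 + √(4 - 5)) + 27*(-132) = 25*(-3 + √(-1)) - 3564 = 25*(-3 + I) - 3564 = (-75 + 25*I) - 3564 = -3639 + 25*I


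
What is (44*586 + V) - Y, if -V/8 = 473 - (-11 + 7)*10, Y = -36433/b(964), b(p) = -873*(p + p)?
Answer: 36490525487/1683144 ≈ 21680.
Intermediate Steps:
b(p) = -1746*p
Y = 36433/1683144 (Y = -36433/((-1746*964)) = -36433/(-1683144) = -36433*(-1/1683144) = 36433/1683144 ≈ 0.021646)
V = -4104 (V = -8*(473 - (-11 + 7)*10) = -8*(473 - (-4)*10) = -8*(473 - 1*(-40)) = -8*(473 + 40) = -8*513 = -4104)
(44*586 + V) - Y = (44*586 - 4104) - 1*36433/1683144 = (25784 - 4104) - 36433/1683144 = 21680 - 36433/1683144 = 36490525487/1683144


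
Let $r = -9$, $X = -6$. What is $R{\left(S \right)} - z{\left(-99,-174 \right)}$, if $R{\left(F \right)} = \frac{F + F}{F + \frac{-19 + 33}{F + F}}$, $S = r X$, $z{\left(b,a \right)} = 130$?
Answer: $- \frac{374158}{2923} \approx -128.0$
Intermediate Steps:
$S = 54$ ($S = \left(-9\right) \left(-6\right) = 54$)
$R{\left(F \right)} = \frac{2 F}{F + \frac{7}{F}}$ ($R{\left(F \right)} = \frac{2 F}{F + \frac{14}{2 F}} = \frac{2 F}{F + 14 \frac{1}{2 F}} = \frac{2 F}{F + \frac{7}{F}}$)
$R{\left(S \right)} - z{\left(-99,-174 \right)} = \frac{2 \cdot 54^{2}}{7 + 54^{2}} - 130 = 2 \cdot 2916 \frac{1}{7 + 2916} - 130 = 2 \cdot 2916 \cdot \frac{1}{2923} - 130 = \frac{5832}{2923} - 130 = - \frac{374158}{2923}$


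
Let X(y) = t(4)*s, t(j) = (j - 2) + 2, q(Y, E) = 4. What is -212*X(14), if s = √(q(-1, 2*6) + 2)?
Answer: -848*√6 ≈ -2077.2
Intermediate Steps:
s = √6 (s = √(4 + 2) = √6 ≈ 2.4495)
t(j) = j (t(j) = (-2 + j) + 2 = j)
X(y) = 4*√6
-212*X(14) = -848*√6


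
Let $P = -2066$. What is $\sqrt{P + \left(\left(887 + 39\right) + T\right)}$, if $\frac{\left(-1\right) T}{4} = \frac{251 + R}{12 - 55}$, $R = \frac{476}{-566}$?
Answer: $\frac{2 i \sqrt{41342595530}}{12169} \approx 33.417 i$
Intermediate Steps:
$R = - \frac{238}{283}$ ($R = 476 \left(- \frac{1}{566}\right) = - \frac{238}{283} \approx -0.84099$)
$T = \frac{283180}{12169}$ ($T = - 4 \frac{251 - \frac{238}{283}}{12 - 55} = - 4 \frac{70795}{283 \left(-43\right)} = - 4 \cdot \frac{70795}{283} \left(- \frac{1}{43}\right) = \left(-4\right) \left(- \frac{70795}{12169}\right) = \frac{283180}{12169} \approx 23.271$)
$\sqrt{P + \left(\left(887 + 39\right) + T\right)} = \sqrt{-2066 + \left(\left(887 + 39\right) + \frac{283180}{12169}\right)} = \sqrt{-2066 + \left(926 + \frac{283180}{12169}\right)} = \sqrt{-2066 + \frac{11551674}{12169}} = \sqrt{- \frac{13589480}{12169}} = \frac{2 i \sqrt{41342595530}}{12169}$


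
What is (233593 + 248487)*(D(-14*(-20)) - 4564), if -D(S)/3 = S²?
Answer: -115585429120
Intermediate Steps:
D(S) = -3*S²
(233593 + 248487)*(D(-14*(-20)) - 4564) = (233593 + 248487)*(-3*(-14*(-20))² - 4564) = 482080*(-3*280² - 4564) = 482080*(-3*78400 - 4564) = 482080*(-235200 - 4564) = 482080*(-239764) = -115585429120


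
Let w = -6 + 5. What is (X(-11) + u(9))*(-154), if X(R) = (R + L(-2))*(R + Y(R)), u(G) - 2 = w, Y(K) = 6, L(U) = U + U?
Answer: -11704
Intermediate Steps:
L(U) = 2*U
w = -1
u(G) = 1 (u(G) = 2 - 1 = 1)
X(R) = (-4 + R)*(6 + R) (X(R) = (R + 2*(-2))*(R + 6) = (R - 4)*(6 + R) = (-4 + R)*(6 + R))
(X(-11) + u(9))*(-154) = ((-24 + (-11)² + 2*(-11)) + 1)*(-154) = ((-24 + 121 - 22) + 1)*(-154) = (75 + 1)*(-154) = 76*(-154) = -11704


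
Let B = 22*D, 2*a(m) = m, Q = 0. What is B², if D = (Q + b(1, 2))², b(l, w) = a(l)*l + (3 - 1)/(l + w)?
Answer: 290521/324 ≈ 896.67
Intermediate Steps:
a(m) = m/2
b(l, w) = l²/2 + 2/(l + w) (b(l, w) = (l/2)*l + (3 - 1)/(l + w) = l²/2 + 2/(l + w))
D = 49/36 (D = (0 + (4 + 1³ + 2*1²)/(2*(1 + 2)))² = (0 + (½)*(4 + 1 + 2*1)/3)² = (0 + (½)*(⅓)*(4 + 1 + 2))² = (0 + (½)*(⅓)*7)² = (0 + 7/6)² = (7/6)² = 49/36 ≈ 1.3611)
B = 539/18 (B = 22*(49/36) = 539/18 ≈ 29.944)
B² = (539/18)² = 290521/324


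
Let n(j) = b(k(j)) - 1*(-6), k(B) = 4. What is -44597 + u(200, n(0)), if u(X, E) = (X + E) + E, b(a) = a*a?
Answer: -44353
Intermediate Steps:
b(a) = a²
n(j) = 22 (n(j) = 4² - 1*(-6) = 16 + 6 = 22)
u(X, E) = X + 2*E (u(X, E) = (E + X) + E = X + 2*E)
-44597 + u(200, n(0)) = -44597 + (200 + 2*22) = -44597 + (200 + 44) = -44597 + 244 = -44353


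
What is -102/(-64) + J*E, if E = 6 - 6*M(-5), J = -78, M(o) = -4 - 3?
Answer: -119757/32 ≈ -3742.4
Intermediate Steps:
M(o) = -7
E = 48 (E = 6 - 6*(-7) = 6 + 42 = 48)
-102/(-64) + J*E = -102/(-64) - 78*48 = -102*(-1/64) - 3744 = 51/32 - 3744 = -119757/32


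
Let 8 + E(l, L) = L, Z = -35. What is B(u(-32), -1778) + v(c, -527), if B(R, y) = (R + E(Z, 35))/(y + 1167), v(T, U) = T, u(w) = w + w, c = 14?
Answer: 8591/611 ≈ 14.061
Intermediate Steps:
u(w) = 2*w
E(l, L) = -8 + L
B(R, y) = (27 + R)/(1167 + y) (B(R, y) = (R + (-8 + 35))/(y + 1167) = (R + 27)/(1167 + y) = (27 + R)/(1167 + y))
B(u(-32), -1778) + v(c, -527) = (27 + 2*(-32))/(1167 - 1778) + 14 = (27 - 64)/(-611) + 14 = -1/611*(-37) + 14 = 37/611 + 14 = 8591/611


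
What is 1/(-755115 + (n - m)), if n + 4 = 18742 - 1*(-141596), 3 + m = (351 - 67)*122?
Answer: -1/629426 ≈ -1.5887e-6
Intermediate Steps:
m = 34645 (m = -3 + (351 - 67)*122 = -3 + 284*122 = -3 + 34648 = 34645)
n = 160334 (n = -4 + (18742 - 1*(-141596)) = -4 + (18742 + 141596) = -4 + 160338 = 160334)
1/(-755115 + (n - m)) = 1/(-755115 + (160334 - 1*34645)) = 1/(-755115 + (160334 - 34645)) = 1/(-755115 + 125689) = 1/(-629426) = -1/629426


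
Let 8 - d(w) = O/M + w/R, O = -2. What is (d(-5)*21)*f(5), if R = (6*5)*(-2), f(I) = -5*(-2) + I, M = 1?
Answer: 12495/4 ≈ 3123.8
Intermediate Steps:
f(I) = 10 + I
R = -60 (R = 30*(-2) = -60)
d(w) = 10 + w/60 (d(w) = 8 - (-2/1 + w/(-60)) = 8 - (-2*1 + w*(-1/60)) = 8 - (-2 - w/60) = 8 + (2 + w/60) = 10 + w/60)
(d(-5)*21)*f(5) = ((10 + (1/60)*(-5))*21)*(10 + 5) = ((10 - 1/12)*21)*15 = ((119/12)*21)*15 = (833/4)*15 = 12495/4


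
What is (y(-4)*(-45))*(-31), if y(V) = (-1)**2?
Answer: 1395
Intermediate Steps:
y(V) = 1
(y(-4)*(-45))*(-31) = (1*(-45))*(-31) = -45*(-31) = 1395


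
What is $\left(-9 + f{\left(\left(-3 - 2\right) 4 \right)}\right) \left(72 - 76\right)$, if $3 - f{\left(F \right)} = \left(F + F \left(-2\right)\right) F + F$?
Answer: $-1656$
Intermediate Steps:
$f{\left(F \right)} = 3 + F^{2} - F$ ($f{\left(F \right)} = 3 - \left(\left(F + F \left(-2\right)\right) F + F\right) = 3 - \left(\left(F - 2 F\right) F + F\right) = 3 - \left(- F F + F\right) = 3 - \left(- F^{2} + F\right) = 3 - \left(F - F^{2}\right) = 3 + \left(F^{2} - F\right) = 3 + F^{2} - F$)
$\left(-9 + f{\left(\left(-3 - 2\right) 4 \right)}\right) \left(72 - 76\right) = \left(-9 + \left(3 + \left(\left(-3 - 2\right) 4\right)^{2} - \left(-3 - 2\right) 4\right)\right) \left(72 - 76\right) = \left(-9 + \left(3 + \left(\left(-5\right) 4\right)^{2} - \left(-5\right) 4\right)\right) \left(72 - 76\right) = \left(-9 + \left(3 + \left(-20\right)^{2} - -20\right)\right) \left(-4\right) = \left(-9 + \left(3 + 400 + 20\right)\right) \left(-4\right) = \left(-9 + 423\right) \left(-4\right) = 414 \left(-4\right) = -1656$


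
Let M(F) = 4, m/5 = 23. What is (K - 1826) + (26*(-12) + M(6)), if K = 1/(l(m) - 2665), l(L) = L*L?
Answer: -22535039/10560 ≈ -2134.0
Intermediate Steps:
m = 115 (m = 5*23 = 115)
l(L) = L²
K = 1/10560 (K = 1/(115² - 2665) = 1/(13225 - 2665) = 1/10560 ≈ 9.4697e-5)
(K - 1826) + (26*(-12) + M(6)) = (1/10560 - 1826) + (26*(-12) + 4) = -19282559/10560 + (-312 + 4) = -19282559/10560 - 308 = -22535039/10560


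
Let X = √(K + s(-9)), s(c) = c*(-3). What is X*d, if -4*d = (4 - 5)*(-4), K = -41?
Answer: -I*√14 ≈ -3.7417*I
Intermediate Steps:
s(c) = -3*c
d = -1 (d = -(4 - 5)*(-4)/4 = -(-1)*(-4)/4 = -¼*4 = -1)
X = I*√14 (X = √(-41 - 3*(-9)) = √(-41 + 27) = √(-14) = I*√14 ≈ 3.7417*I)
X*d = (I*√14)*(-1) = -I*√14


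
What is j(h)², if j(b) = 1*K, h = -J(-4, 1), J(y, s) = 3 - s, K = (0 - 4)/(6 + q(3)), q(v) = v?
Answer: 16/81 ≈ 0.19753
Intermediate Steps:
K = -4/9 (K = (0 - 4)/(6 + 3) = -4/9 ≈ -0.44444)
h = -2 (h = -(3 - 1*1) = -(3 - 1) = -1*2 = -2)
j(b) = -4/9 (j(b) = 1*(-4/9) = -4/9)
j(h)² = (-4/9)² = 16/81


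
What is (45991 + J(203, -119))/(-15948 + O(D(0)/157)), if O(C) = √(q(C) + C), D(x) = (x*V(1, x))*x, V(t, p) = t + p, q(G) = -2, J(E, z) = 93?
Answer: -367473816/127169353 - 23042*I*√2/127169353 ≈ -2.8896 - 0.00025624*I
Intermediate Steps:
V(t, p) = p + t
D(x) = x²*(1 + x) (D(x) = (x*(x + 1))*x = (x*(1 + x))*x = x²*(1 + x))
O(C) = √(-2 + C)
(45991 + J(203, -119))/(-15948 + O(D(0)/157)) = (45991 + 93)/(-15948 + √(-2 + (0²*(1 + 0))/157)) = 46084/(-15948 + √(-2 + (0*1)*(1/157))) = 46084/(-15948 + √(-2 + 0*(1/157))) = 46084/(-15948 + √(-2 + 0)) = 46084/(-15948 + √(-2)) = 46084/(-15948 + I*√2)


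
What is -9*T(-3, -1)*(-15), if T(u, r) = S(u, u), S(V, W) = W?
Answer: -405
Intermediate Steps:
T(u, r) = u
-9*T(-3, -1)*(-15) = -9*(-3)*(-15) = 27*(-15) = -405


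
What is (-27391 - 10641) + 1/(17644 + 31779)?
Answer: -1879655535/49423 ≈ -38032.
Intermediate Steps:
(-27391 - 10641) + 1/(17644 + 31779) = -38032 + 1/49423 = -1879655535/49423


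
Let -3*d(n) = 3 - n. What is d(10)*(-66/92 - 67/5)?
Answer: -22729/690 ≈ -32.941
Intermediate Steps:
d(n) = -1 + n/3 (d(n) = -(3 - n)/3 = -1 + n/3)
d(10)*(-66/92 - 67/5) = (-1 + (⅓)*10)*(-66/92 - 67/5) = (-1 + 10/3)*(-66*1/92 - 67*⅕) = 7*(-33/46 - 67/5)/3 = (7/3)*(-3247/230) = -22729/690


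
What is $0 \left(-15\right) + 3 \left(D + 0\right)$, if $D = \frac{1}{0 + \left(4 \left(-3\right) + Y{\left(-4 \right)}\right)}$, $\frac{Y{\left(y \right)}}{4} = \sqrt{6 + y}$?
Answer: $- \frac{9}{28} - \frac{3 \sqrt{2}}{28} \approx -0.47295$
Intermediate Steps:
$Y{\left(y \right)} = 4 \sqrt{6 + y}$
$D = \frac{1}{-12 + 4 \sqrt{2}}$ ($D = \frac{1}{0 + \left(4 \left(-3\right) + 4 \sqrt{6 - 4}\right)} = \frac{1}{0 - \left(12 - 4 \sqrt{2}\right)} = \frac{1}{-12 + 4 \sqrt{2}} \approx -0.15765$)
$0 \left(-15\right) + 3 \left(D + 0\right) = 0 \left(-15\right) + 3 \left(\left(- \frac{3}{28} - \frac{\sqrt{2}}{28}\right) + 0\right) = 0 + 3 \left(- \frac{3}{28} - \frac{\sqrt{2}}{28}\right) = 0 - \left(\frac{9}{28} + \frac{3 \sqrt{2}}{28}\right) = - \frac{9}{28} - \frac{3 \sqrt{2}}{28}$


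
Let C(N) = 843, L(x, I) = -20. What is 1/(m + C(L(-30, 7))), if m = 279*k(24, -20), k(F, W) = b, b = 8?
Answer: 1/3075 ≈ 0.00032520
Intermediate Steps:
k(F, W) = 8
m = 2232 (m = 279*8 = 2232)
1/(m + C(L(-30, 7))) = 1/(2232 + 843) = 1/3075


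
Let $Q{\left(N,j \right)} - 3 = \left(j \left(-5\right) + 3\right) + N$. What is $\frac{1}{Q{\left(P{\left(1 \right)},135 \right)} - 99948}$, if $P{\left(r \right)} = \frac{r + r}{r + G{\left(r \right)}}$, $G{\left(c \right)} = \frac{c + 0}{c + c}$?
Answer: $- \frac{3}{301847} \approx -9.9388 \cdot 10^{-6}$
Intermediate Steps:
$G{\left(c \right)} = \frac{1}{2}$ ($G{\left(c \right)} = \frac{c}{2 c} = c \frac{1}{2 c} = \frac{1}{2}$)
$P{\left(r \right)} = \frac{2 r}{\frac{1}{2} + r}$ ($P{\left(r \right)} = \frac{r + r}{r + \frac{1}{2}} = \frac{2 r}{\frac{1}{2} + r}$)
$Q{\left(N,j \right)} = 6 + N - 5 j$ ($Q{\left(N,j \right)} = 3 + \left(\left(j \left(-5\right) + 3\right) + N\right) = 3 - \left(-3 - N + 5 j\right) = 3 + \left(3 + N - 5 j\right) = 6 + N - 5 j$)
$\frac{1}{Q{\left(P{\left(1 \right)},135 \right)} - 99948} = \frac{1}{\left(6 + 4 \cdot 1 \frac{1}{1 + 2 \cdot 1} - 675\right) - 99948} = \frac{1}{\left(6 + 4 \cdot 1 \frac{1}{1 + 2} - 675\right) - 99948} = \frac{1}{\left(6 + 4 \cdot 1 \cdot \frac{1}{3} - 675\right) - 99948} = \frac{1}{\left(6 + \frac{4}{3} - 675\right) - 99948} = \frac{1}{- \frac{2003}{3} - 99948} = \frac{1}{- \frac{301847}{3}} = - \frac{3}{301847}$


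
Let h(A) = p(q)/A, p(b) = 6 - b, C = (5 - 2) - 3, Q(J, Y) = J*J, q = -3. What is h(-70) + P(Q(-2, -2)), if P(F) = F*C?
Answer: -9/70 ≈ -0.12857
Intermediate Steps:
Q(J, Y) = J²
C = 0 (C = 3 - 3 = 0)
h(A) = 9/A (h(A) = (6 - 1*(-3))/A = (6 + 3)/A = 9/A)
P(F) = 0 (P(F) = F*0 = 0)
h(-70) + P(Q(-2, -2)) = 9/(-70) + 0 = 9*(-1/70) + 0 = -9/70 + 0 = -9/70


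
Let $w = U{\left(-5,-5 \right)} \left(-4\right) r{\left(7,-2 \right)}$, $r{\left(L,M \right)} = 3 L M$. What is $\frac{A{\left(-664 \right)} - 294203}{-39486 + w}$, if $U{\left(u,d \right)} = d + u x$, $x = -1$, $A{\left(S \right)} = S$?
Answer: $\frac{98289}{13162} \approx 7.4676$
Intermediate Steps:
$r{\left(L,M \right)} = 3 L M$
$U{\left(u,d \right)} = d - u$ ($U{\left(u,d \right)} = d + u \left(-1\right) = d - u$)
$w = 0$ ($w = \left(-5 - -5\right) \left(-4\right) 3 \cdot 7 \left(-2\right) = \left(-5 + 5\right) \left(-4\right) \left(-42\right) = 0 \left(-4\right) \left(-42\right) = 0 \left(-42\right) = 0$)
$\frac{A{\left(-664 \right)} - 294203}{-39486 + w} = \frac{-664 - 294203}{-39486 + 0} = - \frac{294867}{-39486} = \left(-294867\right) \left(- \frac{1}{39486}\right) = \frac{98289}{13162}$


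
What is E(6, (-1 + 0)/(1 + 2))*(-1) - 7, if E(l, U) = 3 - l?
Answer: -4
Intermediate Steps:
E(6, (-1 + 0)/(1 + 2))*(-1) - 7 = (3 - 1*6)*(-1) - 7 = (3 - 6)*(-1) - 7 = -3*(-1) - 7 = 3 - 7 = -4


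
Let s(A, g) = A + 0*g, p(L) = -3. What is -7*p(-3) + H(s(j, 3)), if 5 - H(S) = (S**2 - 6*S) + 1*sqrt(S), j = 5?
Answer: 31 - sqrt(5) ≈ 28.764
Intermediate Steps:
s(A, g) = A (s(A, g) = A + 0 = A)
H(S) = 5 - sqrt(S) - S**2 + 6*S (H(S) = 5 - ((S**2 - 6*S) + 1*sqrt(S)) = 5 - ((S**2 - 6*S) + sqrt(S)) = 5 - (sqrt(S) + S**2 - 6*S) = 5 + (-sqrt(S) - S**2 + 6*S) = 5 - sqrt(S) - S**2 + 6*S)
-7*p(-3) + H(s(j, 3)) = -7*(-3) + (5 - sqrt(5) - 1*5**2 + 6*5) = 21 + (5 - sqrt(5) - 1*25 + 30) = 21 + (5 - sqrt(5) - 25 + 30) = 21 + (10 - sqrt(5)) = 31 - sqrt(5)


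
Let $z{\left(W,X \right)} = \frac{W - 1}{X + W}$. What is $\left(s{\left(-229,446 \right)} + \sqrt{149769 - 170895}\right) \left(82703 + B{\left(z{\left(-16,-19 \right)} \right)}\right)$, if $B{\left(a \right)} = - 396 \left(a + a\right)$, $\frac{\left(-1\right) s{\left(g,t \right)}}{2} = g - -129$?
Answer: $\frac{115245640}{7} + \frac{2881141 i \sqrt{21126}}{35} \approx 1.6464 \cdot 10^{7} + 1.1965 \cdot 10^{7} i$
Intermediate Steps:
$z{\left(W,X \right)} = \frac{-1 + W}{W + X}$
$s{\left(g,t \right)} = -258 - 2 g$ ($s{\left(g,t \right)} = - 2 \left(g - -129\right) = - 2 \left(g + 129\right) = - 2 \left(129 + g\right) = -258 - 2 g$)
$B{\left(a \right)} = - 792 a$ ($B{\left(a \right)} = - 396 \cdot 2 a = - 792 a$)
$\left(s{\left(-229,446 \right)} + \sqrt{149769 - 170895}\right) \left(82703 + B{\left(z{\left(-16,-19 \right)} \right)}\right) = \left(\left(-258 - -458\right) + \sqrt{149769 - 170895}\right) \left(82703 - 792 \frac{-1 - 16}{-16 - 19}\right) = \left(\left(-258 + 458\right) + \sqrt{-21126}\right) \left(82703 - 792 \frac{1}{-35} \left(-17\right)\right) = \left(200 + i \sqrt{21126}\right) \left(82703 - 792 \left(\left(- \frac{1}{35}\right) \left(-17\right)\right)\right) = \left(200 + i \sqrt{21126}\right) \left(82703 - \frac{13464}{35}\right) = \left(200 + i \sqrt{21126}\right) \frac{2881141}{35} = \frac{115245640}{7} + \frac{2881141 i \sqrt{21126}}{35}$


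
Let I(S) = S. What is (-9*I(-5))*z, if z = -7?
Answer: -315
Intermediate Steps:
(-9*I(-5))*z = -9*(-5)*(-7) = 45*(-7) = -315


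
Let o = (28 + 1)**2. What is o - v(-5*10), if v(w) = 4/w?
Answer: 21027/25 ≈ 841.08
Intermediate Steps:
o = 841 (o = 29**2 = 841)
o - v(-5*10) = 841 - 4/((-5*10)) = 841 - 4/(-50) = 841 - 4*(-1)/50 = 841 - 1*(-2/25) = 841 + 2/25 = 21027/25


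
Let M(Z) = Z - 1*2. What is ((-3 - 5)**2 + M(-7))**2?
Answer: 3025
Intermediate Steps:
M(Z) = -2 + Z (M(Z) = Z - 2 = -2 + Z)
((-3 - 5)**2 + M(-7))**2 = ((-3 - 5)**2 + (-2 - 7))**2 = ((-8)**2 - 9)**2 = (64 - 9)**2 = 55**2 = 3025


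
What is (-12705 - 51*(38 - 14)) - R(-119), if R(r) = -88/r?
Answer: -1657639/119 ≈ -13930.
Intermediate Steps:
(-12705 - 51*(38 - 14)) - R(-119) = (-12705 - 51*(38 - 14)) - (-88)/(-119) = (-12705 - 51*24) - (-88)*(-1)/119 = (-12705 - 1224) - 1*88/119 = -13929 - 88/119 = -1657639/119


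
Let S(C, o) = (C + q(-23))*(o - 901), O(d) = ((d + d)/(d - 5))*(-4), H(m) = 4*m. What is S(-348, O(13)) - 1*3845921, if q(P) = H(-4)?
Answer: -3513225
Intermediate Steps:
q(P) = -16 (q(P) = 4*(-4) = -16)
O(d) = -8*d/(-5 + d) (O(d) = ((2*d)/(-5 + d))*(-4) = (2*d/(-5 + d))*(-4) = -8*d/(-5 + d))
S(C, o) = (-901 + o)*(-16 + C) (S(C, o) = (C - 16)*(o - 901) = (-16 + C)*(-901 + o) = (-901 + o)*(-16 + C))
S(-348, O(13)) - 1*3845921 = (14416 - 901*(-348) - (-128)*13/(-5 + 13) - (-2784)*13/(-5 + 13)) - 1*3845921 = (14416 + 313548 - (-128)*13/8 - (-2784)*13/8) - 3845921 = (14416 + 313548 - 16*(-13) - 348*(-13)) - 3845921 = (14416 + 313548 + 208 + 4524) - 3845921 = 332696 - 3845921 = -3513225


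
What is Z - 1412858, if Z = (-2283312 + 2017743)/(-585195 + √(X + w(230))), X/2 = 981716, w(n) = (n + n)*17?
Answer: -53759420646424031/38050135197 + 177046*√54757/38050135197 ≈ -1.4129e+6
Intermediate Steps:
w(n) = 34*n (w(n) = (2*n)*17 = 34*n)
X = 1963432 (X = 2*981716 = 1963432)
Z = -265569/(-585195 + 6*√54757) (Z = (-2283312 + 2017743)/(-585195 + √(1963432 + 34*230)) = -265569/(-585195 + √(1963432 + 7820)) = -265569/(-585195 + √1971252) = -265569/(-585195 + 6*√54757) ≈ 0.45490)
Z - 1412858 = (17267738995/38050135197 + 177046*√54757/38050135197) - 1412858 = -53759420646424031/38050135197 + 177046*√54757/38050135197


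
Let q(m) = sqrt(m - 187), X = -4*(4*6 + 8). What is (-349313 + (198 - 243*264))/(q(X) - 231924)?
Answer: 4564120748/2561368671 + 413267*I*sqrt(35)/17929580697 ≈ 1.7819 + 0.00013636*I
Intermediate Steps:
X = -128 (X = -4*(24 + 8) = -4*32 = -128)
q(m) = sqrt(-187 + m)
(-349313 + (198 - 243*264))/(q(X) - 231924) = (-349313 + (198 - 243*264))/(sqrt(-187 - 128) - 231924) = (-349313 + (198 - 64152))/(sqrt(-315) - 231924) = (-349313 - 63954)/(3*I*sqrt(35) - 231924) = -413267/(-231924 + 3*I*sqrt(35))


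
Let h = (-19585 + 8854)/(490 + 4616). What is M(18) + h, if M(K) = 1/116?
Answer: -206615/98716 ≈ -2.0930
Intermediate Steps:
h = -3577/1702 (h = -10731/5106 = -10731*1/5106 = -3577/1702 ≈ -2.1016)
M(K) = 1/116
M(18) + h = 1/116 - 3577/1702 = -206615/98716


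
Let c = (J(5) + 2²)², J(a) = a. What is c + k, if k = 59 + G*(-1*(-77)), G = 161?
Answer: 12537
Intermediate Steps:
c = 81 (c = (5 + 2²)² = (5 + 4)² = 9² = 81)
k = 12456 (k = 59 + 161*(-1*(-77)) = 59 + 161*77 = 59 + 12397 = 12456)
c + k = 81 + 12456 = 12537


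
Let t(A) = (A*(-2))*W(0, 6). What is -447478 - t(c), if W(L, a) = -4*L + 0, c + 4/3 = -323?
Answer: -447478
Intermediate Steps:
c = -973/3 (c = -4/3 - 323 = -973/3 ≈ -324.33)
W(L, a) = -4*L
t(A) = 0 (t(A) = (A*(-2))*(-4*0) = -2*A*0 = 0)
-447478 - t(c) = -447478 - 1*0 = -447478 + 0 = -447478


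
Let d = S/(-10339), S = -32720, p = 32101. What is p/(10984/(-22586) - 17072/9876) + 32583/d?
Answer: -530080766048061/126295666240 ≈ -4197.1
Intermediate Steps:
d = 32720/10339 (d = -32720/(-10339) = -32720*(-1/10339) = 32720/10339 ≈ 3.1647)
p/(10984/(-22586) - 17072/9876) + 32583/d = 32101/(10984/(-22586) - 17072/9876) + 32583/(32720/10339) = 32101/(10984*(-1/22586) - 17072*1/9876) + 32583*(10339/32720) = 32101/(-5492/11293 - 4268/2469) + 336875637/32720 = 32101/(-61758272/27882417) + 336875637/32720 = 32101*(-27882417/61758272) + 336875637/32720 = -895053468117/61758272 + 336875637/32720 = -530080766048061/126295666240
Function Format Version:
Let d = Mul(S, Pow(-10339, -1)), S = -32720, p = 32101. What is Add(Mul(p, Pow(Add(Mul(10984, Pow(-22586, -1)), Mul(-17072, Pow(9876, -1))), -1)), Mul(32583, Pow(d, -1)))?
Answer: Rational(-530080766048061, 126295666240) ≈ -4197.1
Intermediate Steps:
d = Rational(32720, 10339) (d = Mul(-32720, Pow(-10339, -1)) = Mul(-32720, Rational(-1, 10339)) = Rational(32720, 10339) ≈ 3.1647)
Add(Mul(p, Pow(Add(Mul(10984, Pow(-22586, -1)), Mul(-17072, Pow(9876, -1))), -1)), Mul(32583, Pow(d, -1))) = Add(Mul(32101, Pow(Add(Mul(10984, Pow(-22586, -1)), Mul(-17072, Pow(9876, -1))), -1)), Mul(32583, Pow(Rational(32720, 10339), -1))) = Add(Mul(32101, Pow(Add(Mul(10984, Rational(-1, 22586)), Mul(-17072, Rational(1, 9876))), -1)), Mul(32583, Rational(10339, 32720))) = Add(Mul(32101, Pow(Add(Rational(-5492, 11293), Rational(-4268, 2469)), -1)), Rational(336875637, 32720)) = Add(Mul(32101, Pow(Rational(-61758272, 27882417), -1)), Rational(336875637, 32720)) = Add(Mul(32101, Rational(-27882417, 61758272)), Rational(336875637, 32720)) = Add(Rational(-895053468117, 61758272), Rational(336875637, 32720)) = Rational(-530080766048061, 126295666240)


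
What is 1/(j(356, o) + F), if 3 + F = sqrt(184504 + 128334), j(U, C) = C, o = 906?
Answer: 903/502571 - sqrt(312838)/502571 ≈ 0.00068385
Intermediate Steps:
F = -3 + sqrt(312838) (F = -3 + sqrt(184504 + 128334) = -3 + sqrt(312838) ≈ 556.32)
1/(j(356, o) + F) = 1/(906 + (-3 + sqrt(312838))) = 1/(903 + sqrt(312838))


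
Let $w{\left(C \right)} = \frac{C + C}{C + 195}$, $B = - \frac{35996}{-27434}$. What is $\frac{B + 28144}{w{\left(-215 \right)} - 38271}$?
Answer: $- \frac{772138492}{1049336783} \approx -0.73584$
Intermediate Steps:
$B = \frac{17998}{13717}$ ($B = \left(-35996\right) \left(- \frac{1}{27434}\right) = \frac{17998}{13717} \approx 1.3121$)
$w{\left(C \right)} = \frac{2 C}{195 + C}$
$\frac{B + 28144}{w{\left(-215 \right)} - 38271} = \frac{\frac{17998}{13717} + 28144}{2 \left(-215\right) \frac{1}{195 - 215} - 38271} = \frac{386069246}{13717 \left(2 \left(-215\right) \frac{1}{-20} - 38271\right)} = \frac{386069246}{13717 \left(2 \left(-215\right) \left(- \frac{1}{20}\right) - 38271\right)} = \frac{386069246}{13717 \left(\frac{43}{2} - 38271\right)} = \frac{386069246}{13717 \left(- \frac{76499}{2}\right)} = \frac{386069246}{13717} \left(- \frac{2}{76499}\right) = - \frac{772138492}{1049336783}$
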